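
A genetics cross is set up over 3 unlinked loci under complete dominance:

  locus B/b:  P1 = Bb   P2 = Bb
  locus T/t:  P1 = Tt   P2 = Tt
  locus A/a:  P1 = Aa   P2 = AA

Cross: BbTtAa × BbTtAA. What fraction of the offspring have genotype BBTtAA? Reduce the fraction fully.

BbTtAa gametes: BTA×1, BTa×1, BtA×1, Bta×1, bTA×1, bTa×1, btA×1, bta×1
BbTtAA gametes: BTA×2, BtA×2, bTA×2, btA×2
BbTtAa×BbTtAA grid (8·8=64): BBTTAA=2 BBTTAa=2 BBTtAA=4 BBTtAa=4 BBttAA=2 BBttAa=2 BbTTAA=4 BbTTAa=4 BbTtAA=8 BbTtAa=8 BbttAA=4 BbttAa=4 bbTTAA=2 bbTTAa=2 bbTtAA=4 bbTtAa=4 bbttAA=2 bbttAa=2
BBTtAA hits 4/64; gcd=4; 4÷4/64÷4 = 1/16

P(BBTtAA) = 1/16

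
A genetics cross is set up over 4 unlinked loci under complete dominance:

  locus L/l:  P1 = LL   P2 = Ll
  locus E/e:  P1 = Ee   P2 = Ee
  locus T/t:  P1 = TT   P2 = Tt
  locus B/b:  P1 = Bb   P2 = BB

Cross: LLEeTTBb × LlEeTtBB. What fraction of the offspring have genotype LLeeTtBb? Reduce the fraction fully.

P(LLeeTtBb) = 1/32

LLEeTTBb gametes: LETB×4, LETb×4, LeTB×4, LeTb×4
LlEeTtBB gametes: LETB×2, LEtB×2, LeTB×2, LetB×2, lETB×2, lEtB×2, leTB×2, letB×2
LLEeTTBb×LlEeTtBB grid (16·16=256): LLEETTBB=8 LLEETTBb=8 LLEETtBB=8 LLEETtBb=8 LLEeTTBB=16 LLEeTTBb=16 LLEeTtBB=16 LLEeTtBb=16 LLeeTTBB=8 LLeeTTBb=8 LLeeTtBB=8 LLeeTtBb=8 LlEETTBB=8 LlEETTBb=8 LlEETtBB=8 LlEETtBb=8 LlEeTTBB=16 LlEeTTBb=16 LlEeTtBB=16 LlEeTtBb=16 LleeTTBB=8 LleeTTBb=8 LleeTtBB=8 LleeTtBb=8
LLeeTtBb hits 8/256; gcd=8; 8÷8/256÷8 = 1/32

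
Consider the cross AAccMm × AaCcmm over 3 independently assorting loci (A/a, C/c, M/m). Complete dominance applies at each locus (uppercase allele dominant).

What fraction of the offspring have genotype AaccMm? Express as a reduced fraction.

P(AaccMm) = 1/8

AAccMm gametes: AcM×4, Acm×4
AaCcmm gametes: ACm×2, Acm×2, aCm×2, acm×2
AAccMm×AaCcmm grid (8·8=64): AACcMm=8 AACcmm=8 AAccMm=8 AAccmm=8 AaCcMm=8 AaCcmm=8 AaccMm=8 Aaccmm=8
AaccMm hits 8/64; gcd=8; 8÷8/64÷8 = 1/8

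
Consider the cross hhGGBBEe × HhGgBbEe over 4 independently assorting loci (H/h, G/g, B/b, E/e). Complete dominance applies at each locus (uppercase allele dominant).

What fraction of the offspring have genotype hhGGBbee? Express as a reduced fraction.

hhGGBBEe gametes: hGBE×8, hGBe×8
HhGgBbEe gametes: HGBE×1, HGBe×1, HGbE×1, HGbe×1, HgBE×1, HgBe×1, HgbE×1, Hgbe×1, hGBE×1, hGBe×1, hGbE×1, hGbe×1, hgBE×1, hgBe×1, hgbE×1, hgbe×1
hhGGBBEe×HhGgBbEe grid (16·16=256): HhGGBBEE=8 HhGGBBEe=16 HhGGBBee=8 HhGGBbEE=8 HhGGBbEe=16 HhGGBbee=8 HhGgBBEE=8 HhGgBBEe=16 HhGgBBee=8 HhGgBbEE=8 HhGgBbEe=16 HhGgBbee=8 hhGGBBEE=8 hhGGBBEe=16 hhGGBBee=8 hhGGBbEE=8 hhGGBbEe=16 hhGGBbee=8 hhGgBBEE=8 hhGgBBEe=16 hhGgBBee=8 hhGgBbEE=8 hhGgBbEe=16 hhGgBbee=8
hhGGBbee hits 8/256; gcd=8; 8÷8/256÷8 = 1/32

P(hhGGBbee) = 1/32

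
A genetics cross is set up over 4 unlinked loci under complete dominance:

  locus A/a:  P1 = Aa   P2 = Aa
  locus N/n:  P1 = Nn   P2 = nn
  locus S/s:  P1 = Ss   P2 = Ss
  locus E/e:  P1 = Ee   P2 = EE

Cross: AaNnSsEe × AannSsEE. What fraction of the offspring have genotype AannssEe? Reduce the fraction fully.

AaNnSsEe gametes: ANSE×1, ANSe×1, ANsE×1, ANse×1, AnSE×1, AnSe×1, AnsE×1, Anse×1, aNSE×1, aNSe×1, aNsE×1, aNse×1, anSE×1, anSe×1, ansE×1, anse×1
AannSsEE gametes: AnSE×4, AnsE×4, anSE×4, ansE×4
AaNnSsEe×AannSsEE grid (16·16=256): AANnSSEE=4 AANnSSEe=4 AANnSsEE=8 AANnSsEe=8 AANnssEE=4 AANnssEe=4 AAnnSSEE=4 AAnnSSEe=4 AAnnSsEE=8 AAnnSsEe=8 AAnnssEE=4 AAnnssEe=4 AaNnSSEE=8 AaNnSSEe=8 AaNnSsEE=16 AaNnSsEe=16 AaNnssEE=8 AaNnssEe=8 AannSSEE=8 AannSSEe=8 AannSsEE=16 AannSsEe=16 AannssEE=8 AannssEe=8 aaNnSSEE=4 aaNnSSEe=4 aaNnSsEE=8 aaNnSsEe=8 aaNnssEE=4 aaNnssEe=4 aannSSEE=4 aannSSEe=4 aannSsEE=8 aannSsEe=8 aannssEE=4 aannssEe=4
AannssEe hits 8/256; gcd=8; 8÷8/256÷8 = 1/32

P(AannssEe) = 1/32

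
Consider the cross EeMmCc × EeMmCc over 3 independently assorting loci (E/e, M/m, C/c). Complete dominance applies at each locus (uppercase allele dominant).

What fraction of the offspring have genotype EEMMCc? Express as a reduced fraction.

EeMmCc gametes: EMC×1, EMc×1, EmC×1, Emc×1, eMC×1, eMc×1, emC×1, emc×1
EeMmCc gametes: EMC×1, EMc×1, EmC×1, Emc×1, eMC×1, eMc×1, emC×1, emc×1
EeMmCc×EeMmCc grid (8·8=64): EEMMCC=1 EEMMCc=2 EEMMcc=1 EEMmCC=2 EEMmCc=4 EEMmcc=2 EEmmCC=1 EEmmCc=2 EEmmcc=1 EeMMCC=2 EeMMCc=4 EeMMcc=2 EeMmCC=4 EeMmCc=8 EeMmcc=4 EemmCC=2 EemmCc=4 Eemmcc=2 eeMMCC=1 eeMMCc=2 eeMMcc=1 eeMmCC=2 eeMmCc=4 eeMmcc=2 eemmCC=1 eemmCc=2 eemmcc=1
EEMMCc hits 2/64; gcd=2; 2÷2/64÷2 = 1/32

P(EEMMCc) = 1/32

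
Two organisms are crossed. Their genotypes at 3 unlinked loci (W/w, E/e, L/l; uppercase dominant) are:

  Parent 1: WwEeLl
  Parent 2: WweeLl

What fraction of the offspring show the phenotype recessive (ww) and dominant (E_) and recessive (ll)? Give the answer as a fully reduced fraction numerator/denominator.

WwEeLl gametes: WEL×1, WEl×1, WeL×1, Wel×1, wEL×1, wEl×1, weL×1, wel×1
WweeLl gametes: WeL×2, Wel×2, weL×2, wel×2
WwEeLl×WweeLl grid (8·8=64): WWEeLL=2 WWEeLl=4 WWEell=2 WWeeLL=2 WWeeLl=4 WWeell=2 WwEeLL=4 WwEeLl=8 WwEell=4 WweeLL=4 WweeLl=8 Wweell=4 wwEeLL=2 wwEeLl=4 wwEell=2 wweeLL=2 wweeLl=4 wweell=2
ww E_ ll hits 2/64; gcd=2; 2÷2/64÷2 = 1/32

P(ww E_ ll) = 1/32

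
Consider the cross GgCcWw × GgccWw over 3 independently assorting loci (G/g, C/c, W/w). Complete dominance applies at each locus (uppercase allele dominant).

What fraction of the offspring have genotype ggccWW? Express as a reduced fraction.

GgCcWw gametes: GCW×1, GCw×1, GcW×1, Gcw×1, gCW×1, gCw×1, gcW×1, gcw×1
GgccWw gametes: GcW×2, Gcw×2, gcW×2, gcw×2
GgCcWw×GgccWw grid (8·8=64): GGCcWW=2 GGCcWw=4 GGCcww=2 GGccWW=2 GGccWw=4 GGccww=2 GgCcWW=4 GgCcWw=8 GgCcww=4 GgccWW=4 GgccWw=8 Ggccww=4 ggCcWW=2 ggCcWw=4 ggCcww=2 ggccWW=2 ggccWw=4 ggccww=2
ggccWW hits 2/64; gcd=2; 2÷2/64÷2 = 1/32

P(ggccWW) = 1/32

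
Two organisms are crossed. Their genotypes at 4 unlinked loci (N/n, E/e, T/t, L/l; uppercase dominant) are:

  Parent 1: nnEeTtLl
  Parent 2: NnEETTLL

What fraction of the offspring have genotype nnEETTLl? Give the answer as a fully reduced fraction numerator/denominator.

P(nnEETTLl) = 1/16

nnEeTtLl gametes: nETL×2, nETl×2, nEtL×2, nEtl×2, neTL×2, neTl×2, netL×2, netl×2
NnEETTLL gametes: NETL×8, nETL×8
nnEeTtLl×NnEETTLL grid (16·16=256): NnEETTLL=16 NnEETTLl=16 NnEETtLL=16 NnEETtLl=16 NnEeTTLL=16 NnEeTTLl=16 NnEeTtLL=16 NnEeTtLl=16 nnEETTLL=16 nnEETTLl=16 nnEETtLL=16 nnEETtLl=16 nnEeTTLL=16 nnEeTTLl=16 nnEeTtLL=16 nnEeTtLl=16
nnEETTLl hits 16/256; gcd=16; 16÷16/256÷16 = 1/16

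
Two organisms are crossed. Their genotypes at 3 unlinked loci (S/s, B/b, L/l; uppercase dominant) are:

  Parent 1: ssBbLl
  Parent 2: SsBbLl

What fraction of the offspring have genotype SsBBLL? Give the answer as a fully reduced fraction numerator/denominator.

ssBbLl gametes: sBL×2, sBl×2, sbL×2, sbl×2
SsBbLl gametes: SBL×1, SBl×1, SbL×1, Sbl×1, sBL×1, sBl×1, sbL×1, sbl×1
ssBbLl×SsBbLl grid (8·8=64): SsBBLL=2 SsBBLl=4 SsBBll=2 SsBbLL=4 SsBbLl=8 SsBbll=4 SsbbLL=2 SsbbLl=4 Ssbbll=2 ssBBLL=2 ssBBLl=4 ssBBll=2 ssBbLL=4 ssBbLl=8 ssBbll=4 ssbbLL=2 ssbbLl=4 ssbbll=2
SsBBLL hits 2/64; gcd=2; 2÷2/64÷2 = 1/32

P(SsBBLL) = 1/32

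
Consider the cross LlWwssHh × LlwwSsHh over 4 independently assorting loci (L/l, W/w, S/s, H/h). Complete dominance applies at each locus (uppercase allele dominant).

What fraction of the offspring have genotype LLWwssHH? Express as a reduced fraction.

LlWwssHh gametes: LWsH×2, LWsh×2, LwsH×2, Lwsh×2, lWsH×2, lWsh×2, lwsH×2, lwsh×2
LlwwSsHh gametes: LwSH×2, LwSh×2, LwsH×2, Lwsh×2, lwSH×2, lwSh×2, lwsH×2, lwsh×2
LlWwssHh×LlwwSsHh grid (16·16=256): LLWwSsHH=4 LLWwSsHh=8 LLWwSshh=4 LLWwssHH=4 LLWwssHh=8 LLWwsshh=4 LLwwSsHH=4 LLwwSsHh=8 LLwwSshh=4 LLwwssHH=4 LLwwssHh=8 LLwwsshh=4 LlWwSsHH=8 LlWwSsHh=16 LlWwSshh=8 LlWwssHH=8 LlWwssHh=16 LlWwsshh=8 LlwwSsHH=8 LlwwSsHh=16 LlwwSshh=8 LlwwssHH=8 LlwwssHh=16 Llwwsshh=8 llWwSsHH=4 llWwSsHh=8 llWwSshh=4 llWwssHH=4 llWwssHh=8 llWwsshh=4 llwwSsHH=4 llwwSsHh=8 llwwSshh=4 llwwssHH=4 llwwssHh=8 llwwsshh=4
LLWwssHH hits 4/256; gcd=4; 4÷4/256÷4 = 1/64

P(LLWwssHH) = 1/64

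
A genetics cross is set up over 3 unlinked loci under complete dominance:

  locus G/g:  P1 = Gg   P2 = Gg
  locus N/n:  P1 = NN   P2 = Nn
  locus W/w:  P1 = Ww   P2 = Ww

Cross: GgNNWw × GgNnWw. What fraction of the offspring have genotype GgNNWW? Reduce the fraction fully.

GgNNWw gametes: GNW×2, GNw×2, gNW×2, gNw×2
GgNnWw gametes: GNW×1, GNw×1, GnW×1, Gnw×1, gNW×1, gNw×1, gnW×1, gnw×1
GgNNWw×GgNnWw grid (8·8=64): GGNNWW=2 GGNNWw=4 GGNNww=2 GGNnWW=2 GGNnWw=4 GGNnww=2 GgNNWW=4 GgNNWw=8 GgNNww=4 GgNnWW=4 GgNnWw=8 GgNnww=4 ggNNWW=2 ggNNWw=4 ggNNww=2 ggNnWW=2 ggNnWw=4 ggNnww=2
GgNNWW hits 4/64; gcd=4; 4÷4/64÷4 = 1/16

P(GgNNWW) = 1/16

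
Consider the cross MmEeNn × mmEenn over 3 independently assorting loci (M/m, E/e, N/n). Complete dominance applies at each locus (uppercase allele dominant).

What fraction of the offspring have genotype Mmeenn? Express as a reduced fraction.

MmEeNn gametes: MEN×1, MEn×1, MeN×1, Men×1, mEN×1, mEn×1, meN×1, men×1
mmEenn gametes: mEn×4, men×4
MmEeNn×mmEenn grid (8·8=64): MmEENn=4 MmEEnn=4 MmEeNn=8 MmEenn=8 MmeeNn=4 Mmeenn=4 mmEENn=4 mmEEnn=4 mmEeNn=8 mmEenn=8 mmeeNn=4 mmeenn=4
Mmeenn hits 4/64; gcd=4; 4÷4/64÷4 = 1/16

P(Mmeenn) = 1/16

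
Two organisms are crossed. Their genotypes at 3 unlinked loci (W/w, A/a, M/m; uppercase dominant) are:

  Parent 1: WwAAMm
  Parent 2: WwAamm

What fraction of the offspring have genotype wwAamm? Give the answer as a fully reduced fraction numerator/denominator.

WwAAMm gametes: WAM×2, WAm×2, wAM×2, wAm×2
WwAamm gametes: WAm×2, Wam×2, wAm×2, wam×2
WwAAMm×WwAamm grid (8·8=64): WWAAMm=4 WWAAmm=4 WWAaMm=4 WWAamm=4 WwAAMm=8 WwAAmm=8 WwAaMm=8 WwAamm=8 wwAAMm=4 wwAAmm=4 wwAaMm=4 wwAamm=4
wwAamm hits 4/64; gcd=4; 4÷4/64÷4 = 1/16

P(wwAamm) = 1/16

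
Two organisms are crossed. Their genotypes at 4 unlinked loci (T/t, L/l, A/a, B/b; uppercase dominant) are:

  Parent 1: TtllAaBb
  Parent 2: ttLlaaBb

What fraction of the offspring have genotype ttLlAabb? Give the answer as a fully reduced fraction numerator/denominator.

P(ttLlAabb) = 1/32

TtllAaBb gametes: TlAB×2, TlAb×2, TlaB×2, Tlab×2, tlAB×2, tlAb×2, tlaB×2, tlab×2
ttLlaaBb gametes: tLaB×4, tLab×4, tlaB×4, tlab×4
TtllAaBb×ttLlaaBb grid (16·16=256): TtLlAaBB=8 TtLlAaBb=16 TtLlAabb=8 TtLlaaBB=8 TtLlaaBb=16 TtLlaabb=8 TtllAaBB=8 TtllAaBb=16 TtllAabb=8 TtllaaBB=8 TtllaaBb=16 Ttllaabb=8 ttLlAaBB=8 ttLlAaBb=16 ttLlAabb=8 ttLlaaBB=8 ttLlaaBb=16 ttLlaabb=8 ttllAaBB=8 ttllAaBb=16 ttllAabb=8 ttllaaBB=8 ttllaaBb=16 ttllaabb=8
ttLlAabb hits 8/256; gcd=8; 8÷8/256÷8 = 1/32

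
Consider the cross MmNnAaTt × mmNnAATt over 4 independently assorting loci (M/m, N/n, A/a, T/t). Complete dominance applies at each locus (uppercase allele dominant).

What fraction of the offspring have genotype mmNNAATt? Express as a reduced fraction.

MmNnAaTt gametes: MNAT×1, MNAt×1, MNaT×1, MNat×1, MnAT×1, MnAt×1, MnaT×1, Mnat×1, mNAT×1, mNAt×1, mNaT×1, mNat×1, mnAT×1, mnAt×1, mnaT×1, mnat×1
mmNnAATt gametes: mNAT×4, mNAt×4, mnAT×4, mnAt×4
MmNnAaTt×mmNnAATt grid (16·16=256): MmNNAATT=4 MmNNAATt=8 MmNNAAtt=4 MmNNAaTT=4 MmNNAaTt=8 MmNNAatt=4 MmNnAATT=8 MmNnAATt=16 MmNnAAtt=8 MmNnAaTT=8 MmNnAaTt=16 MmNnAatt=8 MmnnAATT=4 MmnnAATt=8 MmnnAAtt=4 MmnnAaTT=4 MmnnAaTt=8 MmnnAatt=4 mmNNAATT=4 mmNNAATt=8 mmNNAAtt=4 mmNNAaTT=4 mmNNAaTt=8 mmNNAatt=4 mmNnAATT=8 mmNnAATt=16 mmNnAAtt=8 mmNnAaTT=8 mmNnAaTt=16 mmNnAatt=8 mmnnAATT=4 mmnnAATt=8 mmnnAAtt=4 mmnnAaTT=4 mmnnAaTt=8 mmnnAatt=4
mmNNAATt hits 8/256; gcd=8; 8÷8/256÷8 = 1/32

P(mmNNAATt) = 1/32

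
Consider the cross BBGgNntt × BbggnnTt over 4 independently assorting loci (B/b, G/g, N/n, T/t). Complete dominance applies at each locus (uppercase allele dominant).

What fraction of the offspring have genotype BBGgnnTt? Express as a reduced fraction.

P(BBGgnnTt) = 1/16

BBGgNntt gametes: BGNt×4, BGnt×4, BgNt×4, Bgnt×4
BbggnnTt gametes: BgnT×4, Bgnt×4, bgnT×4, bgnt×4
BBGgNntt×BbggnnTt grid (16·16=256): BBGgNnTt=16 BBGgNntt=16 BBGgnnTt=16 BBGgnntt=16 BBggNnTt=16 BBggNntt=16 BBggnnTt=16 BBggnntt=16 BbGgNnTt=16 BbGgNntt=16 BbGgnnTt=16 BbGgnntt=16 BbggNnTt=16 BbggNntt=16 BbggnnTt=16 Bbggnntt=16
BBGgnnTt hits 16/256; gcd=16; 16÷16/256÷16 = 1/16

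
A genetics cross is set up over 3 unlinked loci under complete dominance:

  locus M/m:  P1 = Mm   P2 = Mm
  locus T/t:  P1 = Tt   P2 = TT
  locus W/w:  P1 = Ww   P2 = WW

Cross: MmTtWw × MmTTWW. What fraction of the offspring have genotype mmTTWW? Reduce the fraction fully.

P(mmTTWW) = 1/16

MmTtWw gametes: MTW×1, MTw×1, MtW×1, Mtw×1, mTW×1, mTw×1, mtW×1, mtw×1
MmTTWW gametes: MTW×4, mTW×4
MmTtWw×MmTTWW grid (8·8=64): MMTTWW=4 MMTTWw=4 MMTtWW=4 MMTtWw=4 MmTTWW=8 MmTTWw=8 MmTtWW=8 MmTtWw=8 mmTTWW=4 mmTTWw=4 mmTtWW=4 mmTtWw=4
mmTTWW hits 4/64; gcd=4; 4÷4/64÷4 = 1/16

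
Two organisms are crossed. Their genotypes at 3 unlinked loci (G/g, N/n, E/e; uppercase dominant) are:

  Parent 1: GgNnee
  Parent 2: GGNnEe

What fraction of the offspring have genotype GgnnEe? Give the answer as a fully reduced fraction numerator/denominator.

GgNnee gametes: GNe×2, Gne×2, gNe×2, gne×2
GGNnEe gametes: GNE×2, GNe×2, GnE×2, Gne×2
GgNnee×GGNnEe grid (8·8=64): GGNNEe=4 GGNNee=4 GGNnEe=8 GGNnee=8 GGnnEe=4 GGnnee=4 GgNNEe=4 GgNNee=4 GgNnEe=8 GgNnee=8 GgnnEe=4 Ggnnee=4
GgnnEe hits 4/64; gcd=4; 4÷4/64÷4 = 1/16

P(GgnnEe) = 1/16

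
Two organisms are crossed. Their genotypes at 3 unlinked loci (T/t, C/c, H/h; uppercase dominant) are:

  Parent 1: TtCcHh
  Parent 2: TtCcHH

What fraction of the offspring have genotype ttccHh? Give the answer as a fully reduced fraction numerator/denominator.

TtCcHh gametes: TCH×1, TCh×1, TcH×1, Tch×1, tCH×1, tCh×1, tcH×1, tch×1
TtCcHH gametes: TCH×2, TcH×2, tCH×2, tcH×2
TtCcHh×TtCcHH grid (8·8=64): TTCCHH=2 TTCCHh=2 TTCcHH=4 TTCcHh=4 TTccHH=2 TTccHh=2 TtCCHH=4 TtCCHh=4 TtCcHH=8 TtCcHh=8 TtccHH=4 TtccHh=4 ttCCHH=2 ttCCHh=2 ttCcHH=4 ttCcHh=4 ttccHH=2 ttccHh=2
ttccHh hits 2/64; gcd=2; 2÷2/64÷2 = 1/32

P(ttccHh) = 1/32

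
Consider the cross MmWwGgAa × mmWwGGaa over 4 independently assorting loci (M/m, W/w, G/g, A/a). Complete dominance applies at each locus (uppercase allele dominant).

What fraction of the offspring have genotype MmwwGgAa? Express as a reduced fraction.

MmWwGgAa gametes: MWGA×1, MWGa×1, MWgA×1, MWga×1, MwGA×1, MwGa×1, MwgA×1, Mwga×1, mWGA×1, mWGa×1, mWgA×1, mWga×1, mwGA×1, mwGa×1, mwgA×1, mwga×1
mmWwGGaa gametes: mWGa×8, mwGa×8
MmWwGgAa×mmWwGGaa grid (16·16=256): MmWWGGAa=8 MmWWGGaa=8 MmWWGgAa=8 MmWWGgaa=8 MmWwGGAa=16 MmWwGGaa=16 MmWwGgAa=16 MmWwGgaa=16 MmwwGGAa=8 MmwwGGaa=8 MmwwGgAa=8 MmwwGgaa=8 mmWWGGAa=8 mmWWGGaa=8 mmWWGgAa=8 mmWWGgaa=8 mmWwGGAa=16 mmWwGGaa=16 mmWwGgAa=16 mmWwGgaa=16 mmwwGGAa=8 mmwwGGaa=8 mmwwGgAa=8 mmwwGgaa=8
MmwwGgAa hits 8/256; gcd=8; 8÷8/256÷8 = 1/32

P(MmwwGgAa) = 1/32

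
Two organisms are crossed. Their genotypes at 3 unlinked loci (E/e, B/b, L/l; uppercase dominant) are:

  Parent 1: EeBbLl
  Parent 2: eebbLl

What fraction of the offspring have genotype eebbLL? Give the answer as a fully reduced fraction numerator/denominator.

EeBbLl gametes: EBL×1, EBl×1, EbL×1, Ebl×1, eBL×1, eBl×1, ebL×1, ebl×1
eebbLl gametes: ebL×4, ebl×4
EeBbLl×eebbLl grid (8·8=64): EeBbLL=4 EeBbLl=8 EeBbll=4 EebbLL=4 EebbLl=8 Eebbll=4 eeBbLL=4 eeBbLl=8 eeBbll=4 eebbLL=4 eebbLl=8 eebbll=4
eebbLL hits 4/64; gcd=4; 4÷4/64÷4 = 1/16

P(eebbLL) = 1/16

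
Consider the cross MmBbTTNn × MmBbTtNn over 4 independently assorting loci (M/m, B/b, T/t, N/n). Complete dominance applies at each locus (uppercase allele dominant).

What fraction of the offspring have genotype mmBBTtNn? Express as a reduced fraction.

P(mmBBTtNn) = 1/64

MmBbTTNn gametes: MBTN×2, MBTn×2, MbTN×2, MbTn×2, mBTN×2, mBTn×2, mbTN×2, mbTn×2
MmBbTtNn gametes: MBTN×1, MBTn×1, MBtN×1, MBtn×1, MbTN×1, MbTn×1, MbtN×1, Mbtn×1, mBTN×1, mBTn×1, mBtN×1, mBtn×1, mbTN×1, mbTn×1, mbtN×1, mbtn×1
MmBbTTNn×MmBbTtNn grid (16·16=256): MMBBTTNN=2 MMBBTTNn=4 MMBBTTnn=2 MMBBTtNN=2 MMBBTtNn=4 MMBBTtnn=2 MMBbTTNN=4 MMBbTTNn=8 MMBbTTnn=4 MMBbTtNN=4 MMBbTtNn=8 MMBbTtnn=4 MMbbTTNN=2 MMbbTTNn=4 MMbbTTnn=2 MMbbTtNN=2 MMbbTtNn=4 MMbbTtnn=2 MmBBTTNN=4 MmBBTTNn=8 MmBBTTnn=4 MmBBTtNN=4 MmBBTtNn=8 MmBBTtnn=4 MmBbTTNN=8 MmBbTTNn=16 MmBbTTnn=8 MmBbTtNN=8 MmBbTtNn=16 MmBbTtnn=8 MmbbTTNN=4 MmbbTTNn=8 MmbbTTnn=4 MmbbTtNN=4 MmbbTtNn=8 MmbbTtnn=4 mmBBTTNN=2 mmBBTTNn=4 mmBBTTnn=2 mmBBTtNN=2 mmBBTtNn=4 mmBBTtnn=2 mmBbTTNN=4 mmBbTTNn=8 mmBbTTnn=4 mmBbTtNN=4 mmBbTtNn=8 mmBbTtnn=4 mmbbTTNN=2 mmbbTTNn=4 mmbbTTnn=2 mmbbTtNN=2 mmbbTtNn=4 mmbbTtnn=2
mmBBTtNn hits 4/256; gcd=4; 4÷4/256÷4 = 1/64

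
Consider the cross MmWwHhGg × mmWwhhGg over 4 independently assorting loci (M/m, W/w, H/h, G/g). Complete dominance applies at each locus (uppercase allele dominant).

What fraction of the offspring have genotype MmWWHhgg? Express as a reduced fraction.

P(MmWWHhgg) = 1/64

MmWwHhGg gametes: MWHG×1, MWHg×1, MWhG×1, MWhg×1, MwHG×1, MwHg×1, MwhG×1, Mwhg×1, mWHG×1, mWHg×1, mWhG×1, mWhg×1, mwHG×1, mwHg×1, mwhG×1, mwhg×1
mmWwhhGg gametes: mWhG×4, mWhg×4, mwhG×4, mwhg×4
MmWwHhGg×mmWwhhGg grid (16·16=256): MmWWHhGG=4 MmWWHhGg=8 MmWWHhgg=4 MmWWhhGG=4 MmWWhhGg=8 MmWWhhgg=4 MmWwHhGG=8 MmWwHhGg=16 MmWwHhgg=8 MmWwhhGG=8 MmWwhhGg=16 MmWwhhgg=8 MmwwHhGG=4 MmwwHhGg=8 MmwwHhgg=4 MmwwhhGG=4 MmwwhhGg=8 Mmwwhhgg=4 mmWWHhGG=4 mmWWHhGg=8 mmWWHhgg=4 mmWWhhGG=4 mmWWhhGg=8 mmWWhhgg=4 mmWwHhGG=8 mmWwHhGg=16 mmWwHhgg=8 mmWwhhGG=8 mmWwhhGg=16 mmWwhhgg=8 mmwwHhGG=4 mmwwHhGg=8 mmwwHhgg=4 mmwwhhGG=4 mmwwhhGg=8 mmwwhhgg=4
MmWWHhgg hits 4/256; gcd=4; 4÷4/256÷4 = 1/64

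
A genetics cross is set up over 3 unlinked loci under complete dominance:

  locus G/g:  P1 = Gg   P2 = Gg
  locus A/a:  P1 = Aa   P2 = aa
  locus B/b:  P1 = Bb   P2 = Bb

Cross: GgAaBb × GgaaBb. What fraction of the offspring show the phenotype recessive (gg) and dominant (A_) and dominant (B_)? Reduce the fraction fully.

GgAaBb gametes: GAB×1, GAb×1, GaB×1, Gab×1, gAB×1, gAb×1, gaB×1, gab×1
GgaaBb gametes: GaB×2, Gab×2, gaB×2, gab×2
GgAaBb×GgaaBb grid (8·8=64): GGAaBB=2 GGAaBb=4 GGAabb=2 GGaaBB=2 GGaaBb=4 GGaabb=2 GgAaBB=4 GgAaBb=8 GgAabb=4 GgaaBB=4 GgaaBb=8 Ggaabb=4 ggAaBB=2 ggAaBb=4 ggAabb=2 ggaaBB=2 ggaaBb=4 ggaabb=2
gg A_ B_ hits 6/64; gcd=2; 6÷2/64÷2 = 3/32

P(gg A_ B_) = 3/32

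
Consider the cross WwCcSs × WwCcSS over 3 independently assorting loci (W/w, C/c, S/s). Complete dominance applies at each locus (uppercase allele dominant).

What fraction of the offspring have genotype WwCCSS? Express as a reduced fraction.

P(WwCCSS) = 1/16

WwCcSs gametes: WCS×1, WCs×1, WcS×1, Wcs×1, wCS×1, wCs×1, wcS×1, wcs×1
WwCcSS gametes: WCS×2, WcS×2, wCS×2, wcS×2
WwCcSs×WwCcSS grid (8·8=64): WWCCSS=2 WWCCSs=2 WWCcSS=4 WWCcSs=4 WWccSS=2 WWccSs=2 WwCCSS=4 WwCCSs=4 WwCcSS=8 WwCcSs=8 WwccSS=4 WwccSs=4 wwCCSS=2 wwCCSs=2 wwCcSS=4 wwCcSs=4 wwccSS=2 wwccSs=2
WwCCSS hits 4/64; gcd=4; 4÷4/64÷4 = 1/16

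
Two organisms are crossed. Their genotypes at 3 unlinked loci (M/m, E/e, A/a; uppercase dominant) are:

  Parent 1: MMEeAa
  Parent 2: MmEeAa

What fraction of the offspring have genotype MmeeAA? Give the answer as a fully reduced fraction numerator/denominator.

P(MmeeAA) = 1/32

MMEeAa gametes: MEA×2, MEa×2, MeA×2, Mea×2
MmEeAa gametes: MEA×1, MEa×1, MeA×1, Mea×1, mEA×1, mEa×1, meA×1, mea×1
MMEeAa×MmEeAa grid (8·8=64): MMEEAA=2 MMEEAa=4 MMEEaa=2 MMEeAA=4 MMEeAa=8 MMEeaa=4 MMeeAA=2 MMeeAa=4 MMeeaa=2 MmEEAA=2 MmEEAa=4 MmEEaa=2 MmEeAA=4 MmEeAa=8 MmEeaa=4 MmeeAA=2 MmeeAa=4 Mmeeaa=2
MmeeAA hits 2/64; gcd=2; 2÷2/64÷2 = 1/32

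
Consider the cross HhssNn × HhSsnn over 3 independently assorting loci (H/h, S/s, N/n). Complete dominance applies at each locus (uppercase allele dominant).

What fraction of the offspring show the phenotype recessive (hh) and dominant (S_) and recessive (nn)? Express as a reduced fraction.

P(hh S_ nn) = 1/16

HhssNn gametes: HsN×2, Hsn×2, hsN×2, hsn×2
HhSsnn gametes: HSn×2, Hsn×2, hSn×2, hsn×2
HhssNn×HhSsnn grid (8·8=64): HHSsNn=4 HHSsnn=4 HHssNn=4 HHssnn=4 HhSsNn=8 HhSsnn=8 HhssNn=8 Hhssnn=8 hhSsNn=4 hhSsnn=4 hhssNn=4 hhssnn=4
hh S_ nn hits 4/64; gcd=4; 4÷4/64÷4 = 1/16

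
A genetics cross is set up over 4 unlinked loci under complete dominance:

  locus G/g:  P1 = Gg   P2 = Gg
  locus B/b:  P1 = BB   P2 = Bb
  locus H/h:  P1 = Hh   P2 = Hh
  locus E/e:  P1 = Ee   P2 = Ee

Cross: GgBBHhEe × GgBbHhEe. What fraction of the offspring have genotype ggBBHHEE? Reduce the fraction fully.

GgBBHhEe gametes: GBHE×2, GBHe×2, GBhE×2, GBhe×2, gBHE×2, gBHe×2, gBhE×2, gBhe×2
GgBbHhEe gametes: GBHE×1, GBHe×1, GBhE×1, GBhe×1, GbHE×1, GbHe×1, GbhE×1, Gbhe×1, gBHE×1, gBHe×1, gBhE×1, gBhe×1, gbHE×1, gbHe×1, gbhE×1, gbhe×1
GgBBHhEe×GgBbHhEe grid (16·16=256): GGBBHHEE=2 GGBBHHEe=4 GGBBHHee=2 GGBBHhEE=4 GGBBHhEe=8 GGBBHhee=4 GGBBhhEE=2 GGBBhhEe=4 GGBBhhee=2 GGBbHHEE=2 GGBbHHEe=4 GGBbHHee=2 GGBbHhEE=4 GGBbHhEe=8 GGBbHhee=4 GGBbhhEE=2 GGBbhhEe=4 GGBbhhee=2 GgBBHHEE=4 GgBBHHEe=8 GgBBHHee=4 GgBBHhEE=8 GgBBHhEe=16 GgBBHhee=8 GgBBhhEE=4 GgBBhhEe=8 GgBBhhee=4 GgBbHHEE=4 GgBbHHEe=8 GgBbHHee=4 GgBbHhEE=8 GgBbHhEe=16 GgBbHhee=8 GgBbhhEE=4 GgBbhhEe=8 GgBbhhee=4 ggBBHHEE=2 ggBBHHEe=4 ggBBHHee=2 ggBBHhEE=4 ggBBHhEe=8 ggBBHhee=4 ggBBhhEE=2 ggBBhhEe=4 ggBBhhee=2 ggBbHHEE=2 ggBbHHEe=4 ggBbHHee=2 ggBbHhEE=4 ggBbHhEe=8 ggBbHhee=4 ggBbhhEE=2 ggBbhhEe=4 ggBbhhee=2
ggBBHHEE hits 2/256; gcd=2; 2÷2/256÷2 = 1/128

P(ggBBHHEE) = 1/128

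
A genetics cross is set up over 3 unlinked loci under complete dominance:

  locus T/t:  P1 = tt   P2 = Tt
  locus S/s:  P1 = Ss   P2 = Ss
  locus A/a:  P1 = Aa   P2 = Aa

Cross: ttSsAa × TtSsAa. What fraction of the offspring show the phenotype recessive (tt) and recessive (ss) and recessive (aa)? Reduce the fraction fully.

ttSsAa gametes: tSA×2, tSa×2, tsA×2, tsa×2
TtSsAa gametes: TSA×1, TSa×1, TsA×1, Tsa×1, tSA×1, tSa×1, tsA×1, tsa×1
ttSsAa×TtSsAa grid (8·8=64): TtSSAA=2 TtSSAa=4 TtSSaa=2 TtSsAA=4 TtSsAa=8 TtSsaa=4 TtssAA=2 TtssAa=4 Ttssaa=2 ttSSAA=2 ttSSAa=4 ttSSaa=2 ttSsAA=4 ttSsAa=8 ttSsaa=4 ttssAA=2 ttssAa=4 ttssaa=2
tt ss aa hits 2/64; gcd=2; 2÷2/64÷2 = 1/32

P(tt ss aa) = 1/32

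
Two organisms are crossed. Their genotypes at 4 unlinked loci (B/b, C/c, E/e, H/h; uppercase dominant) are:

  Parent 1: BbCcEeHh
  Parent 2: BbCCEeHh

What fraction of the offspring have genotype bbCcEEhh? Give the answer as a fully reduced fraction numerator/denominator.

BbCcEeHh gametes: BCEH×1, BCEh×1, BCeH×1, BCeh×1, BcEH×1, BcEh×1, BceH×1, Bceh×1, bCEH×1, bCEh×1, bCeH×1, bCeh×1, bcEH×1, bcEh×1, bceH×1, bceh×1
BbCCEeHh gametes: BCEH×2, BCEh×2, BCeH×2, BCeh×2, bCEH×2, bCEh×2, bCeH×2, bCeh×2
BbCcEeHh×BbCCEeHh grid (16·16=256): BBCCEEHH=2 BBCCEEHh=4 BBCCEEhh=2 BBCCEeHH=4 BBCCEeHh=8 BBCCEehh=4 BBCCeeHH=2 BBCCeeHh=4 BBCCeehh=2 BBCcEEHH=2 BBCcEEHh=4 BBCcEEhh=2 BBCcEeHH=4 BBCcEeHh=8 BBCcEehh=4 BBCceeHH=2 BBCceeHh=4 BBCceehh=2 BbCCEEHH=4 BbCCEEHh=8 BbCCEEhh=4 BbCCEeHH=8 BbCCEeHh=16 BbCCEehh=8 BbCCeeHH=4 BbCCeeHh=8 BbCCeehh=4 BbCcEEHH=4 BbCcEEHh=8 BbCcEEhh=4 BbCcEeHH=8 BbCcEeHh=16 BbCcEehh=8 BbCceeHH=4 BbCceeHh=8 BbCceehh=4 bbCCEEHH=2 bbCCEEHh=4 bbCCEEhh=2 bbCCEeHH=4 bbCCEeHh=8 bbCCEehh=4 bbCCeeHH=2 bbCCeeHh=4 bbCCeehh=2 bbCcEEHH=2 bbCcEEHh=4 bbCcEEhh=2 bbCcEeHH=4 bbCcEeHh=8 bbCcEehh=4 bbCceeHH=2 bbCceeHh=4 bbCceehh=2
bbCcEEhh hits 2/256; gcd=2; 2÷2/256÷2 = 1/128

P(bbCcEEhh) = 1/128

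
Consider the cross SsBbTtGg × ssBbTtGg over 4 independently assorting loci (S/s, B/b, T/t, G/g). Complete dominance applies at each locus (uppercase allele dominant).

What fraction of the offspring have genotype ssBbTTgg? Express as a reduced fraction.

P(ssBbTTgg) = 1/64

SsBbTtGg gametes: SBTG×1, SBTg×1, SBtG×1, SBtg×1, SbTG×1, SbTg×1, SbtG×1, Sbtg×1, sBTG×1, sBTg×1, sBtG×1, sBtg×1, sbTG×1, sbTg×1, sbtG×1, sbtg×1
ssBbTtGg gametes: sBTG×2, sBTg×2, sBtG×2, sBtg×2, sbTG×2, sbTg×2, sbtG×2, sbtg×2
SsBbTtGg×ssBbTtGg grid (16·16=256): SsBBTTGG=2 SsBBTTGg=4 SsBBTTgg=2 SsBBTtGG=4 SsBBTtGg=8 SsBBTtgg=4 SsBBttGG=2 SsBBttGg=4 SsBBttgg=2 SsBbTTGG=4 SsBbTTGg=8 SsBbTTgg=4 SsBbTtGG=8 SsBbTtGg=16 SsBbTtgg=8 SsBbttGG=4 SsBbttGg=8 SsBbttgg=4 SsbbTTGG=2 SsbbTTGg=4 SsbbTTgg=2 SsbbTtGG=4 SsbbTtGg=8 SsbbTtgg=4 SsbbttGG=2 SsbbttGg=4 Ssbbttgg=2 ssBBTTGG=2 ssBBTTGg=4 ssBBTTgg=2 ssBBTtGG=4 ssBBTtGg=8 ssBBTtgg=4 ssBBttGG=2 ssBBttGg=4 ssBBttgg=2 ssBbTTGG=4 ssBbTTGg=8 ssBbTTgg=4 ssBbTtGG=8 ssBbTtGg=16 ssBbTtgg=8 ssBbttGG=4 ssBbttGg=8 ssBbttgg=4 ssbbTTGG=2 ssbbTTGg=4 ssbbTTgg=2 ssbbTtGG=4 ssbbTtGg=8 ssbbTtgg=4 ssbbttGG=2 ssbbttGg=4 ssbbttgg=2
ssBbTTgg hits 4/256; gcd=4; 4÷4/256÷4 = 1/64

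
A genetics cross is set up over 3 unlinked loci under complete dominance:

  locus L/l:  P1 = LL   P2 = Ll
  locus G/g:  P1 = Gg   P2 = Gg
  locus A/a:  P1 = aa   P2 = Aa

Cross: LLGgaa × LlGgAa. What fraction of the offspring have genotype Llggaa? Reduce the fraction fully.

LLGgaa gametes: LGa×4, Lga×4
LlGgAa gametes: LGA×1, LGa×1, LgA×1, Lga×1, lGA×1, lGa×1, lgA×1, lga×1
LLGgaa×LlGgAa grid (8·8=64): LLGGAa=4 LLGGaa=4 LLGgAa=8 LLGgaa=8 LLggAa=4 LLggaa=4 LlGGAa=4 LlGGaa=4 LlGgAa=8 LlGgaa=8 LlggAa=4 Llggaa=4
Llggaa hits 4/64; gcd=4; 4÷4/64÷4 = 1/16

P(Llggaa) = 1/16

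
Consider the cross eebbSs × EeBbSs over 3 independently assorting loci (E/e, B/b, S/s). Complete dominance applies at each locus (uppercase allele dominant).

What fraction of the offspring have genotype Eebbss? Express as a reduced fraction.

P(Eebbss) = 1/16

eebbSs gametes: ebS×4, ebs×4
EeBbSs gametes: EBS×1, EBs×1, EbS×1, Ebs×1, eBS×1, eBs×1, ebS×1, ebs×1
eebbSs×EeBbSs grid (8·8=64): EeBbSS=4 EeBbSs=8 EeBbss=4 EebbSS=4 EebbSs=8 Eebbss=4 eeBbSS=4 eeBbSs=8 eeBbss=4 eebbSS=4 eebbSs=8 eebbss=4
Eebbss hits 4/64; gcd=4; 4÷4/64÷4 = 1/16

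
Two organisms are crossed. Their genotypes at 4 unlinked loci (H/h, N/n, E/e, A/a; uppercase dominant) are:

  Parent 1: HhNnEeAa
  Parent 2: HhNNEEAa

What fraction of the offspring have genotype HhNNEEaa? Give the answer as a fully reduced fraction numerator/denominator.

HhNnEeAa gametes: HNEA×1, HNEa×1, HNeA×1, HNea×1, HnEA×1, HnEa×1, HneA×1, Hnea×1, hNEA×1, hNEa×1, hNeA×1, hNea×1, hnEA×1, hnEa×1, hneA×1, hnea×1
HhNNEEAa gametes: HNEA×4, HNEa×4, hNEA×4, hNEa×4
HhNnEeAa×HhNNEEAa grid (16·16=256): HHNNEEAA=4 HHNNEEAa=8 HHNNEEaa=4 HHNNEeAA=4 HHNNEeAa=8 HHNNEeaa=4 HHNnEEAA=4 HHNnEEAa=8 HHNnEEaa=4 HHNnEeAA=4 HHNnEeAa=8 HHNnEeaa=4 HhNNEEAA=8 HhNNEEAa=16 HhNNEEaa=8 HhNNEeAA=8 HhNNEeAa=16 HhNNEeaa=8 HhNnEEAA=8 HhNnEEAa=16 HhNnEEaa=8 HhNnEeAA=8 HhNnEeAa=16 HhNnEeaa=8 hhNNEEAA=4 hhNNEEAa=8 hhNNEEaa=4 hhNNEeAA=4 hhNNEeAa=8 hhNNEeaa=4 hhNnEEAA=4 hhNnEEAa=8 hhNnEEaa=4 hhNnEeAA=4 hhNnEeAa=8 hhNnEeaa=4
HhNNEEaa hits 8/256; gcd=8; 8÷8/256÷8 = 1/32

P(HhNNEEaa) = 1/32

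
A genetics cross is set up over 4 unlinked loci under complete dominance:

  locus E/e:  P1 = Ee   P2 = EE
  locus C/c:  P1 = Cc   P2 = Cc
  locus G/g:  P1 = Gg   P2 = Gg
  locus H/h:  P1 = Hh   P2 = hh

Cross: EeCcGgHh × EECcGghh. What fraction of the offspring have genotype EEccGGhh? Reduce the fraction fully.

P(EEccGGhh) = 1/64

EeCcGgHh gametes: ECGH×1, ECGh×1, ECgH×1, ECgh×1, EcGH×1, EcGh×1, EcgH×1, Ecgh×1, eCGH×1, eCGh×1, eCgH×1, eCgh×1, ecGH×1, ecGh×1, ecgH×1, ecgh×1
EECcGghh gametes: ECGh×4, ECgh×4, EcGh×4, Ecgh×4
EeCcGgHh×EECcGghh grid (16·16=256): EECCGGHh=4 EECCGGhh=4 EECCGgHh=8 EECCGghh=8 EECCggHh=4 EECCgghh=4 EECcGGHh=8 EECcGGhh=8 EECcGgHh=16 EECcGghh=16 EECcggHh=8 EECcgghh=8 EEccGGHh=4 EEccGGhh=4 EEccGgHh=8 EEccGghh=8 EEccggHh=4 EEccgghh=4 EeCCGGHh=4 EeCCGGhh=4 EeCCGgHh=8 EeCCGghh=8 EeCCggHh=4 EeCCgghh=4 EeCcGGHh=8 EeCcGGhh=8 EeCcGgHh=16 EeCcGghh=16 EeCcggHh=8 EeCcgghh=8 EeccGGHh=4 EeccGGhh=4 EeccGgHh=8 EeccGghh=8 EeccggHh=4 Eeccgghh=4
EEccGGhh hits 4/256; gcd=4; 4÷4/256÷4 = 1/64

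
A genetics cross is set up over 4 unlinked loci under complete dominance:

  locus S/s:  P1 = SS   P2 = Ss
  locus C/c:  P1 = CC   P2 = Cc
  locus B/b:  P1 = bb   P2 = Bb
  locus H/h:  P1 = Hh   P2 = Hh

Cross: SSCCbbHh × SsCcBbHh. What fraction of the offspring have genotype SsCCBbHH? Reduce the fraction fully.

SSCCbbHh gametes: SCbH×8, SCbh×8
SsCcBbHh gametes: SCBH×1, SCBh×1, SCbH×1, SCbh×1, ScBH×1, ScBh×1, ScbH×1, Scbh×1, sCBH×1, sCBh×1, sCbH×1, sCbh×1, scBH×1, scBh×1, scbH×1, scbh×1
SSCCbbHh×SsCcBbHh grid (16·16=256): SSCCBbHH=8 SSCCBbHh=16 SSCCBbhh=8 SSCCbbHH=8 SSCCbbHh=16 SSCCbbhh=8 SSCcBbHH=8 SSCcBbHh=16 SSCcBbhh=8 SSCcbbHH=8 SSCcbbHh=16 SSCcbbhh=8 SsCCBbHH=8 SsCCBbHh=16 SsCCBbhh=8 SsCCbbHH=8 SsCCbbHh=16 SsCCbbhh=8 SsCcBbHH=8 SsCcBbHh=16 SsCcBbhh=8 SsCcbbHH=8 SsCcbbHh=16 SsCcbbhh=8
SsCCBbHH hits 8/256; gcd=8; 8÷8/256÷8 = 1/32

P(SsCCBbHH) = 1/32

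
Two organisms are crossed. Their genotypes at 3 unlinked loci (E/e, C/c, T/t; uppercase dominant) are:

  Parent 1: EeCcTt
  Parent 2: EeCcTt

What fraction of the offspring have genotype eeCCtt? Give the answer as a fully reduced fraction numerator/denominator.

P(eeCCtt) = 1/64

EeCcTt gametes: ECT×1, ECt×1, EcT×1, Ect×1, eCT×1, eCt×1, ecT×1, ect×1
EeCcTt gametes: ECT×1, ECt×1, EcT×1, Ect×1, eCT×1, eCt×1, ecT×1, ect×1
EeCcTt×EeCcTt grid (8·8=64): EECCTT=1 EECCTt=2 EECCtt=1 EECcTT=2 EECcTt=4 EECctt=2 EEccTT=1 EEccTt=2 EEcctt=1 EeCCTT=2 EeCCTt=4 EeCCtt=2 EeCcTT=4 EeCcTt=8 EeCctt=4 EeccTT=2 EeccTt=4 Eecctt=2 eeCCTT=1 eeCCTt=2 eeCCtt=1 eeCcTT=2 eeCcTt=4 eeCctt=2 eeccTT=1 eeccTt=2 eecctt=1
eeCCtt hits 1/64; gcd=1; 1÷1/64÷1 = 1/64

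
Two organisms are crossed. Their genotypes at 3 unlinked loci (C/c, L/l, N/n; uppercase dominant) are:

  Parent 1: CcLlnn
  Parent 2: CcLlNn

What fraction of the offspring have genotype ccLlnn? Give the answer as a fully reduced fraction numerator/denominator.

CcLlnn gametes: CLn×2, Cln×2, cLn×2, cln×2
CcLlNn gametes: CLN×1, CLn×1, ClN×1, Cln×1, cLN×1, cLn×1, clN×1, cln×1
CcLlnn×CcLlNn grid (8·8=64): CCLLNn=2 CCLLnn=2 CCLlNn=4 CCLlnn=4 CCllNn=2 CCllnn=2 CcLLNn=4 CcLLnn=4 CcLlNn=8 CcLlnn=8 CcllNn=4 Ccllnn=4 ccLLNn=2 ccLLnn=2 ccLlNn=4 ccLlnn=4 ccllNn=2 ccllnn=2
ccLlnn hits 4/64; gcd=4; 4÷4/64÷4 = 1/16

P(ccLlnn) = 1/16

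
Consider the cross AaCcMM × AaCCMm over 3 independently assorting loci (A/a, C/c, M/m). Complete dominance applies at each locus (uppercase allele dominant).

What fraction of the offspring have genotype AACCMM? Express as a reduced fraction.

AaCcMM gametes: ACM×2, AcM×2, aCM×2, acM×2
AaCCMm gametes: ACM×2, ACm×2, aCM×2, aCm×2
AaCcMM×AaCCMm grid (8·8=64): AACCMM=4 AACCMm=4 AACcMM=4 AACcMm=4 AaCCMM=8 AaCCMm=8 AaCcMM=8 AaCcMm=8 aaCCMM=4 aaCCMm=4 aaCcMM=4 aaCcMm=4
AACCMM hits 4/64; gcd=4; 4÷4/64÷4 = 1/16

P(AACCMM) = 1/16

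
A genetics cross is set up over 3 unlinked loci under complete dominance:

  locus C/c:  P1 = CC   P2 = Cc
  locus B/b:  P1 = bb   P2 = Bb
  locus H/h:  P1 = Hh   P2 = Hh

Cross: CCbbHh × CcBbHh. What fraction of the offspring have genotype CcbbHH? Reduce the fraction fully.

CCbbHh gametes: CbH×4, Cbh×4
CcBbHh gametes: CBH×1, CBh×1, CbH×1, Cbh×1, cBH×1, cBh×1, cbH×1, cbh×1
CCbbHh×CcBbHh grid (8·8=64): CCBbHH=4 CCBbHh=8 CCBbhh=4 CCbbHH=4 CCbbHh=8 CCbbhh=4 CcBbHH=4 CcBbHh=8 CcBbhh=4 CcbbHH=4 CcbbHh=8 Ccbbhh=4
CcbbHH hits 4/64; gcd=4; 4÷4/64÷4 = 1/16

P(CcbbHH) = 1/16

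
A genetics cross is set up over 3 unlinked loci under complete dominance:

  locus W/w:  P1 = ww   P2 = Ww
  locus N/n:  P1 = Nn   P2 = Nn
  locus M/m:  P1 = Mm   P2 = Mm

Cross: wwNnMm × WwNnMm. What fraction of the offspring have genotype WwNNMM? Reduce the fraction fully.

wwNnMm gametes: wNM×2, wNm×2, wnM×2, wnm×2
WwNnMm gametes: WNM×1, WNm×1, WnM×1, Wnm×1, wNM×1, wNm×1, wnM×1, wnm×1
wwNnMm×WwNnMm grid (8·8=64): WwNNMM=2 WwNNMm=4 WwNNmm=2 WwNnMM=4 WwNnMm=8 WwNnmm=4 WwnnMM=2 WwnnMm=4 Wwnnmm=2 wwNNMM=2 wwNNMm=4 wwNNmm=2 wwNnMM=4 wwNnMm=8 wwNnmm=4 wwnnMM=2 wwnnMm=4 wwnnmm=2
WwNNMM hits 2/64; gcd=2; 2÷2/64÷2 = 1/32

P(WwNNMM) = 1/32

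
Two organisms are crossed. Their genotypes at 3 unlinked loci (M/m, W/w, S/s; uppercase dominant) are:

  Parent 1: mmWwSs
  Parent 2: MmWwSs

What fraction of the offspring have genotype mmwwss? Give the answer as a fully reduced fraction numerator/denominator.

mmWwSs gametes: mWS×2, mWs×2, mwS×2, mws×2
MmWwSs gametes: MWS×1, MWs×1, MwS×1, Mws×1, mWS×1, mWs×1, mwS×1, mws×1
mmWwSs×MmWwSs grid (8·8=64): MmWWSS=2 MmWWSs=4 MmWWss=2 MmWwSS=4 MmWwSs=8 MmWwss=4 MmwwSS=2 MmwwSs=4 Mmwwss=2 mmWWSS=2 mmWWSs=4 mmWWss=2 mmWwSS=4 mmWwSs=8 mmWwss=4 mmwwSS=2 mmwwSs=4 mmwwss=2
mmwwss hits 2/64; gcd=2; 2÷2/64÷2 = 1/32

P(mmwwss) = 1/32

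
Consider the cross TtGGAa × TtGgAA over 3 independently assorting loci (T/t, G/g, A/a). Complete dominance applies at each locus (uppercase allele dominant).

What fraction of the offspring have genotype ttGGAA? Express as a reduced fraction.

TtGGAa gametes: TGA×2, TGa×2, tGA×2, tGa×2
TtGgAA gametes: TGA×2, TgA×2, tGA×2, tgA×2
TtGGAa×TtGgAA grid (8·8=64): TTGGAA=4 TTGGAa=4 TTGgAA=4 TTGgAa=4 TtGGAA=8 TtGGAa=8 TtGgAA=8 TtGgAa=8 ttGGAA=4 ttGGAa=4 ttGgAA=4 ttGgAa=4
ttGGAA hits 4/64; gcd=4; 4÷4/64÷4 = 1/16

P(ttGGAA) = 1/16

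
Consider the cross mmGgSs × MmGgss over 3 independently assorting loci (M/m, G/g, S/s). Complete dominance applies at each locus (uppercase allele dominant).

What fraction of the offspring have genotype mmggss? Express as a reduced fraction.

mmGgSs gametes: mGS×2, mGs×2, mgS×2, mgs×2
MmGgss gametes: MGs×2, Mgs×2, mGs×2, mgs×2
mmGgSs×MmGgss grid (8·8=64): MmGGSs=4 MmGGss=4 MmGgSs=8 MmGgss=8 MmggSs=4 Mmggss=4 mmGGSs=4 mmGGss=4 mmGgSs=8 mmGgss=8 mmggSs=4 mmggss=4
mmggss hits 4/64; gcd=4; 4÷4/64÷4 = 1/16

P(mmggss) = 1/16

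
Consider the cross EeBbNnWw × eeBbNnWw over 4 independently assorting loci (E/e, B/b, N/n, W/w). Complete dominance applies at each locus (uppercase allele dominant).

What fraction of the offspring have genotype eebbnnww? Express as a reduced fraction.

P(eebbnnww) = 1/128

EeBbNnWw gametes: EBNW×1, EBNw×1, EBnW×1, EBnw×1, EbNW×1, EbNw×1, EbnW×1, Ebnw×1, eBNW×1, eBNw×1, eBnW×1, eBnw×1, ebNW×1, ebNw×1, ebnW×1, ebnw×1
eeBbNnWw gametes: eBNW×2, eBNw×2, eBnW×2, eBnw×2, ebNW×2, ebNw×2, ebnW×2, ebnw×2
EeBbNnWw×eeBbNnWw grid (16·16=256): EeBBNNWW=2 EeBBNNWw=4 EeBBNNww=2 EeBBNnWW=4 EeBBNnWw=8 EeBBNnww=4 EeBBnnWW=2 EeBBnnWw=4 EeBBnnww=2 EeBbNNWW=4 EeBbNNWw=8 EeBbNNww=4 EeBbNnWW=8 EeBbNnWw=16 EeBbNnww=8 EeBbnnWW=4 EeBbnnWw=8 EeBbnnww=4 EebbNNWW=2 EebbNNWw=4 EebbNNww=2 EebbNnWW=4 EebbNnWw=8 EebbNnww=4 EebbnnWW=2 EebbnnWw=4 Eebbnnww=2 eeBBNNWW=2 eeBBNNWw=4 eeBBNNww=2 eeBBNnWW=4 eeBBNnWw=8 eeBBNnww=4 eeBBnnWW=2 eeBBnnWw=4 eeBBnnww=2 eeBbNNWW=4 eeBbNNWw=8 eeBbNNww=4 eeBbNnWW=8 eeBbNnWw=16 eeBbNnww=8 eeBbnnWW=4 eeBbnnWw=8 eeBbnnww=4 eebbNNWW=2 eebbNNWw=4 eebbNNww=2 eebbNnWW=4 eebbNnWw=8 eebbNnww=4 eebbnnWW=2 eebbnnWw=4 eebbnnww=2
eebbnnww hits 2/256; gcd=2; 2÷2/256÷2 = 1/128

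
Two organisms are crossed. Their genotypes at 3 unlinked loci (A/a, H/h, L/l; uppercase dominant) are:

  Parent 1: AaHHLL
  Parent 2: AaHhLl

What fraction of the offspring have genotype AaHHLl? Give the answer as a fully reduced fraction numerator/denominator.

AaHHLL gametes: AHL×4, aHL×4
AaHhLl gametes: AHL×1, AHl×1, AhL×1, Ahl×1, aHL×1, aHl×1, ahL×1, ahl×1
AaHHLL×AaHhLl grid (8·8=64): AAHHLL=4 AAHHLl=4 AAHhLL=4 AAHhLl=4 AaHHLL=8 AaHHLl=8 AaHhLL=8 AaHhLl=8 aaHHLL=4 aaHHLl=4 aaHhLL=4 aaHhLl=4
AaHHLl hits 8/64; gcd=8; 8÷8/64÷8 = 1/8

P(AaHHLl) = 1/8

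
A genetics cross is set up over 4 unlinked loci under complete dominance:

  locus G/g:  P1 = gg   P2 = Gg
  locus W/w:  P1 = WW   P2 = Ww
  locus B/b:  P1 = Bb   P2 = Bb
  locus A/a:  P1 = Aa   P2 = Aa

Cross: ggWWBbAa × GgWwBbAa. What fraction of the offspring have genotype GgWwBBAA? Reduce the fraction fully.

ggWWBbAa gametes: gWBA×4, gWBa×4, gWbA×4, gWba×4
GgWwBbAa gametes: GWBA×1, GWBa×1, GWbA×1, GWba×1, GwBA×1, GwBa×1, GwbA×1, Gwba×1, gWBA×1, gWBa×1, gWbA×1, gWba×1, gwBA×1, gwBa×1, gwbA×1, gwba×1
ggWWBbAa×GgWwBbAa grid (16·16=256): GgWWBBAA=4 GgWWBBAa=8 GgWWBBaa=4 GgWWBbAA=8 GgWWBbAa=16 GgWWBbaa=8 GgWWbbAA=4 GgWWbbAa=8 GgWWbbaa=4 GgWwBBAA=4 GgWwBBAa=8 GgWwBBaa=4 GgWwBbAA=8 GgWwBbAa=16 GgWwBbaa=8 GgWwbbAA=4 GgWwbbAa=8 GgWwbbaa=4 ggWWBBAA=4 ggWWBBAa=8 ggWWBBaa=4 ggWWBbAA=8 ggWWBbAa=16 ggWWBbaa=8 ggWWbbAA=4 ggWWbbAa=8 ggWWbbaa=4 ggWwBBAA=4 ggWwBBAa=8 ggWwBBaa=4 ggWwBbAA=8 ggWwBbAa=16 ggWwBbaa=8 ggWwbbAA=4 ggWwbbAa=8 ggWwbbaa=4
GgWwBBAA hits 4/256; gcd=4; 4÷4/256÷4 = 1/64

P(GgWwBBAA) = 1/64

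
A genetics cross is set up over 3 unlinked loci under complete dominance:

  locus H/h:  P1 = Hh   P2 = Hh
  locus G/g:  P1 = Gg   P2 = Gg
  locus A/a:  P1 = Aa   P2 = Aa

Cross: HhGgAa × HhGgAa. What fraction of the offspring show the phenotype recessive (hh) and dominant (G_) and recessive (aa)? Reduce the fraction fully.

P(hh G_ aa) = 3/64

HhGgAa gametes: HGA×1, HGa×1, HgA×1, Hga×1, hGA×1, hGa×1, hgA×1, hga×1
HhGgAa gametes: HGA×1, HGa×1, HgA×1, Hga×1, hGA×1, hGa×1, hgA×1, hga×1
HhGgAa×HhGgAa grid (8·8=64): HHGGAA=1 HHGGAa=2 HHGGaa=1 HHGgAA=2 HHGgAa=4 HHGgaa=2 HHggAA=1 HHggAa=2 HHggaa=1 HhGGAA=2 HhGGAa=4 HhGGaa=2 HhGgAA=4 HhGgAa=8 HhGgaa=4 HhggAA=2 HhggAa=4 Hhggaa=2 hhGGAA=1 hhGGAa=2 hhGGaa=1 hhGgAA=2 hhGgAa=4 hhGgaa=2 hhggAA=1 hhggAa=2 hhggaa=1
hh G_ aa hits 3/64; gcd=1; 3÷1/64÷1 = 3/64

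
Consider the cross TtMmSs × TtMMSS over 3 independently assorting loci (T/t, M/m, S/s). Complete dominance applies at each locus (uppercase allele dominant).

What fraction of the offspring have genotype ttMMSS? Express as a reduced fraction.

P(ttMMSS) = 1/16

TtMmSs gametes: TMS×1, TMs×1, TmS×1, Tms×1, tMS×1, tMs×1, tmS×1, tms×1
TtMMSS gametes: TMS×4, tMS×4
TtMmSs×TtMMSS grid (8·8=64): TTMMSS=4 TTMMSs=4 TTMmSS=4 TTMmSs=4 TtMMSS=8 TtMMSs=8 TtMmSS=8 TtMmSs=8 ttMMSS=4 ttMMSs=4 ttMmSS=4 ttMmSs=4
ttMMSS hits 4/64; gcd=4; 4÷4/64÷4 = 1/16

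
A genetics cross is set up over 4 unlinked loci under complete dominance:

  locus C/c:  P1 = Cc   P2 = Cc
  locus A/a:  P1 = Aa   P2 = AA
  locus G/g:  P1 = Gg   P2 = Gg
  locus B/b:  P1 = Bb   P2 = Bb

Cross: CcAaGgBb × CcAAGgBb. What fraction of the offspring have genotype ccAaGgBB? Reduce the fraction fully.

CcAaGgBb gametes: CAGB×1, CAGb×1, CAgB×1, CAgb×1, CaGB×1, CaGb×1, CagB×1, Cagb×1, cAGB×1, cAGb×1, cAgB×1, cAgb×1, caGB×1, caGb×1, cagB×1, cagb×1
CcAAGgBb gametes: CAGB×2, CAGb×2, CAgB×2, CAgb×2, cAGB×2, cAGb×2, cAgB×2, cAgb×2
CcAaGgBb×CcAAGgBb grid (16·16=256): CCAAGGBB=2 CCAAGGBb=4 CCAAGGbb=2 CCAAGgBB=4 CCAAGgBb=8 CCAAGgbb=4 CCAAggBB=2 CCAAggBb=4 CCAAggbb=2 CCAaGGBB=2 CCAaGGBb=4 CCAaGGbb=2 CCAaGgBB=4 CCAaGgBb=8 CCAaGgbb=4 CCAaggBB=2 CCAaggBb=4 CCAaggbb=2 CcAAGGBB=4 CcAAGGBb=8 CcAAGGbb=4 CcAAGgBB=8 CcAAGgBb=16 CcAAGgbb=8 CcAAggBB=4 CcAAggBb=8 CcAAggbb=4 CcAaGGBB=4 CcAaGGBb=8 CcAaGGbb=4 CcAaGgBB=8 CcAaGgBb=16 CcAaGgbb=8 CcAaggBB=4 CcAaggBb=8 CcAaggbb=4 ccAAGGBB=2 ccAAGGBb=4 ccAAGGbb=2 ccAAGgBB=4 ccAAGgBb=8 ccAAGgbb=4 ccAAggBB=2 ccAAggBb=4 ccAAggbb=2 ccAaGGBB=2 ccAaGGBb=4 ccAaGGbb=2 ccAaGgBB=4 ccAaGgBb=8 ccAaGgbb=4 ccAaggBB=2 ccAaggBb=4 ccAaggbb=2
ccAaGgBB hits 4/256; gcd=4; 4÷4/256÷4 = 1/64

P(ccAaGgBB) = 1/64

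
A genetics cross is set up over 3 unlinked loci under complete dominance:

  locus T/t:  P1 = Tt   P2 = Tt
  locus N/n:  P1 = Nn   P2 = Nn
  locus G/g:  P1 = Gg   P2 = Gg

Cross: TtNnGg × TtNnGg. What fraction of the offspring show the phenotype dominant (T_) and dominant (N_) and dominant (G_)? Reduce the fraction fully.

P(T_ N_ G_) = 27/64

TtNnGg gametes: TNG×1, TNg×1, TnG×1, Tng×1, tNG×1, tNg×1, tnG×1, tng×1
TtNnGg gametes: TNG×1, TNg×1, TnG×1, Tng×1, tNG×1, tNg×1, tnG×1, tng×1
TtNnGg×TtNnGg grid (8·8=64): TTNNGG=1 TTNNGg=2 TTNNgg=1 TTNnGG=2 TTNnGg=4 TTNngg=2 TTnnGG=1 TTnnGg=2 TTnngg=1 TtNNGG=2 TtNNGg=4 TtNNgg=2 TtNnGG=4 TtNnGg=8 TtNngg=4 TtnnGG=2 TtnnGg=4 Ttnngg=2 ttNNGG=1 ttNNGg=2 ttNNgg=1 ttNnGG=2 ttNnGg=4 ttNngg=2 ttnnGG=1 ttnnGg=2 ttnngg=1
T_ N_ G_ hits 27/64; gcd=1; 27÷1/64÷1 = 27/64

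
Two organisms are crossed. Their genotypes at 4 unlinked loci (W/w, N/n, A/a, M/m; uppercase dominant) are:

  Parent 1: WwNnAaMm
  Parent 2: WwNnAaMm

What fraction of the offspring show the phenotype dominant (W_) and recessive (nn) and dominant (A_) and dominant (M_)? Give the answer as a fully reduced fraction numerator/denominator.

P(W_ nn A_ M_) = 27/256

WwNnAaMm gametes: WNAM×1, WNAm×1, WNaM×1, WNam×1, WnAM×1, WnAm×1, WnaM×1, Wnam×1, wNAM×1, wNAm×1, wNaM×1, wNam×1, wnAM×1, wnAm×1, wnaM×1, wnam×1
WwNnAaMm gametes: WNAM×1, WNAm×1, WNaM×1, WNam×1, WnAM×1, WnAm×1, WnaM×1, Wnam×1, wNAM×1, wNAm×1, wNaM×1, wNam×1, wnAM×1, wnAm×1, wnaM×1, wnam×1
WwNnAaMm×WwNnAaMm grid (16·16=256): WWNNAAMM=1 WWNNAAMm=2 WWNNAAmm=1 WWNNAaMM=2 WWNNAaMm=4 WWNNAamm=2 WWNNaaMM=1 WWNNaaMm=2 WWNNaamm=1 WWNnAAMM=2 WWNnAAMm=4 WWNnAAmm=2 WWNnAaMM=4 WWNnAaMm=8 WWNnAamm=4 WWNnaaMM=2 WWNnaaMm=4 WWNnaamm=2 WWnnAAMM=1 WWnnAAMm=2 WWnnAAmm=1 WWnnAaMM=2 WWnnAaMm=4 WWnnAamm=2 WWnnaaMM=1 WWnnaaMm=2 WWnnaamm=1 WwNNAAMM=2 WwNNAAMm=4 WwNNAAmm=2 WwNNAaMM=4 WwNNAaMm=8 WwNNAamm=4 WwNNaaMM=2 WwNNaaMm=4 WwNNaamm=2 WwNnAAMM=4 WwNnAAMm=8 WwNnAAmm=4 WwNnAaMM=8 WwNnAaMm=16 WwNnAamm=8 WwNnaaMM=4 WwNnaaMm=8 WwNnaamm=4 WwnnAAMM=2 WwnnAAMm=4 WwnnAAmm=2 WwnnAaMM=4 WwnnAaMm=8 WwnnAamm=4 WwnnaaMM=2 WwnnaaMm=4 Wwnnaamm=2 wwNNAAMM=1 wwNNAAMm=2 wwNNAAmm=1 wwNNAaMM=2 wwNNAaMm=4 wwNNAamm=2 wwNNaaMM=1 wwNNaaMm=2 wwNNaamm=1 wwNnAAMM=2 wwNnAAMm=4 wwNnAAmm=2 wwNnAaMM=4 wwNnAaMm=8 wwNnAamm=4 wwNnaaMM=2 wwNnaaMm=4 wwNnaamm=2 wwnnAAMM=1 wwnnAAMm=2 wwnnAAmm=1 wwnnAaMM=2 wwnnAaMm=4 wwnnAamm=2 wwnnaaMM=1 wwnnaaMm=2 wwnnaamm=1
W_ nn A_ M_ hits 27/256; gcd=1; 27÷1/256÷1 = 27/256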